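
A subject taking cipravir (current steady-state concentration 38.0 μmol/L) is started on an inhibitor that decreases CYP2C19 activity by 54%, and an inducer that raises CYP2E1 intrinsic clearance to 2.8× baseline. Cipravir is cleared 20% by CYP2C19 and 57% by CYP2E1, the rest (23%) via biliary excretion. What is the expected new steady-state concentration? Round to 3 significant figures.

The CYP2C19 pathway (20% of clearance) is reduced to 0.46× activity: 0.2 × 0.46 = 0.092.
The CYP2E1 pathway (57% of clearance) increases to 2.8× activity: 0.57 × 2.8 = 1.596.
The remaining 23% of clearance is unaffected.
CL_new/CL_old = 0.092 + 1.596 + 0.23 = 1.918.
Dividing the baseline by the relative clearance: 38.0 / 1.918 = 19.8 μmol/L.

19.8 μmol/L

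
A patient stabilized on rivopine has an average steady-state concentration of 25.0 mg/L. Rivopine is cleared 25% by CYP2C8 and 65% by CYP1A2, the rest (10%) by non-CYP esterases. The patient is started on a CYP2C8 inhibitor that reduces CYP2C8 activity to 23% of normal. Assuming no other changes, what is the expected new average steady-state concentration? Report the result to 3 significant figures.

The CYP2C8 pathway (25% of clearance) falls to 0.23× activity: 0.25 × 0.23 = 0.0575.
CYP1A2 (65%) and the residual 10% are unaffected.
New clearance relative to baseline: 0.0575 + 0.65 + 0.1 = 0.8075.
Average steady-state concentration ∝ 1/CL, so new value = 25.0 / 0.8075 = 31.0 mg/L.

31.0 mg/L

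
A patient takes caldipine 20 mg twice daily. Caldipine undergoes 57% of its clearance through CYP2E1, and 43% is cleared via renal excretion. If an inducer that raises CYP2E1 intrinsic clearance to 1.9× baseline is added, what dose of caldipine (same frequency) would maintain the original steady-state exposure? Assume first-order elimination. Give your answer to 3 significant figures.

30.3 mg

The CYP2E1 pathway (57% of clearance) is boosted to 1.9× activity: 0.57 × 1.9 = 1.083.
Non-CYP routes (43%) are unchanged.
New clearance relative to baseline: 1.083 + 0.43 = 1.513.
Css,avg = (dose rate)/CL, so holding Css fixed requires dose ∝ CL: 20 × 1.513 = 30.3 mg.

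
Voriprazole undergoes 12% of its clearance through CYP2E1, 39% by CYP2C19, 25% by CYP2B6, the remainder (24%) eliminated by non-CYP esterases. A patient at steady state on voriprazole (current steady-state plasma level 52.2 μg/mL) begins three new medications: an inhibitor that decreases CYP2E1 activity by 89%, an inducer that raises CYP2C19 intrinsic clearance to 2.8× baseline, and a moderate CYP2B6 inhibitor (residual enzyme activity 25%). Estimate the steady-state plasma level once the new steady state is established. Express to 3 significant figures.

CYP2E1: 0.12 × 0.11 = 0.0132
CYP2C19: 0.39 × 2.8 = 1.092
CYP2B6: 0.25 × 0.25 = 0.0625
Other: 0.24 (unchanged)
CL_new/CL_old = 0.0132 + 1.092 + 0.0625 + 0.24 = 1.4077.
Dividing the baseline by the relative clearance: 52.2 / 1.4077 = 37.1 μg/mL.

37.1 μg/mL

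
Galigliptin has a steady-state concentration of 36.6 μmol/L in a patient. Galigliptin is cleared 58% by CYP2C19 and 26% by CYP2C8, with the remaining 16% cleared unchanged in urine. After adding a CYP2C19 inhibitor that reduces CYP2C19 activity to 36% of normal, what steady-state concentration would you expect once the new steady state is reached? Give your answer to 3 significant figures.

CYP2C19: 0.58 × 0.36 = 0.2088
CYP2C8: 0.26 (unchanged)
Other: 0.16 (unchanged)
Relative clearance = 0.2088 + 0.26 + 0.16 = 0.6288.
New steady-state concentration = baseline ÷ relative clearance = 36.6 / 0.6288 = 58.2 μmol/L.

58.2 μmol/L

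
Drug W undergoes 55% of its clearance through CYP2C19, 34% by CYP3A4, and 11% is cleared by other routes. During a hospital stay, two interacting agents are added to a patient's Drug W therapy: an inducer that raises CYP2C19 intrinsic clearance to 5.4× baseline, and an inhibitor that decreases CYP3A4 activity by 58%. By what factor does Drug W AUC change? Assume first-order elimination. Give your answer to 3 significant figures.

The CYP2C19 pathway (55% of clearance) rises to 5.4× activity: 0.55 × 5.4 = 2.97.
The CYP3A4 pathway (34% of clearance) falls to 0.42× activity: 0.34 × 0.42 = 0.1428.
The remaining 11% of clearance is unaffected.
Relative clearance = 2.97 + 0.1428 + 0.11 = 3.2228.
Net AUC ratio = 1 / 3.2228 = 0.310.

0.310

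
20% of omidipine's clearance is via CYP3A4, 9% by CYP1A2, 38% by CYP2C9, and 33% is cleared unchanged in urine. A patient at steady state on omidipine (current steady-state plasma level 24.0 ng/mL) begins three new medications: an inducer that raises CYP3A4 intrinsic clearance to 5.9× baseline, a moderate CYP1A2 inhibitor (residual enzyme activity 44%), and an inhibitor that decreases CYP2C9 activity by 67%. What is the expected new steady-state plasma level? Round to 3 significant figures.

14.3 ng/mL

The CYP3A4 pathway (20% of clearance) rises to 5.9× activity: 0.2 × 5.9 = 1.18.
The CYP1A2 pathway (9% of clearance) is reduced to 0.44× activity: 0.09 × 0.44 = 0.0396.
The CYP2C9 pathway (38% of clearance) is reduced to 0.33× activity: 0.38 × 0.33 = 0.1254.
Non-CYP routes (33%) are unchanged.
Relative clearance = 1.18 + 0.0396 + 0.1254 + 0.33 = 1.675.
Steady-state plasma level ∝ 1/CL: new value = 24.0 / 1.675 = 14.3 ng/mL.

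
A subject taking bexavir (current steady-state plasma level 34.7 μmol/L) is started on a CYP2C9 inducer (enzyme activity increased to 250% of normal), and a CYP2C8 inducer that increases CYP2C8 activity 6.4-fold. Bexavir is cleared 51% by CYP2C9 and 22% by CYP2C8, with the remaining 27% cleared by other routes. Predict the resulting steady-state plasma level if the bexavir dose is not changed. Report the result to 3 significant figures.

11.8 μmol/L

The CYP2C9 pathway (51% of clearance) increases to 2.5× activity: 0.51 × 2.5 = 1.275.
The CYP2C8 pathway (22% of clearance) rises to 6.4× activity: 0.22 × 6.4 = 1.408.
The remaining 27% of clearance is unaffected.
New clearance relative to baseline: 1.275 + 1.408 + 0.27 = 2.953.
New steady-state plasma level = 34.7 / 2.953 = 11.8 μmol/L (concentration scales inversely with clearance).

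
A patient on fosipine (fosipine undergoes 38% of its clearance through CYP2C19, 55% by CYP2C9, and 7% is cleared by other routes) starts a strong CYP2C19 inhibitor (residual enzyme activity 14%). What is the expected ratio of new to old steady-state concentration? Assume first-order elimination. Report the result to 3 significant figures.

1.49

CYP2C19: 0.38 × 0.14 = 0.0532
CYP2C9: 0.55 (unchanged)
Other: 0.07 (unchanged)
Relative clearance = 0.0532 + 0.55 + 0.07 = 0.6732.
Since steady-state concentration ∝ 1/CL, the ratio is 1 / 0.6732 = 1.49.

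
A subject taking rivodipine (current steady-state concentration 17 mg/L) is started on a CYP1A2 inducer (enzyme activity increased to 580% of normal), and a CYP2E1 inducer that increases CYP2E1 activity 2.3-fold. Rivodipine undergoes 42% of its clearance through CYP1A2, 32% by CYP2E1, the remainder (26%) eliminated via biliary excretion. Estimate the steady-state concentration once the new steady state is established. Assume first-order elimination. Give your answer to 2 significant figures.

CYP1A2: 0.42 × 5.8 = 2.436
CYP2E1: 0.32 × 2.3 = 0.736
Other: 0.26 (unchanged)
New clearance relative to baseline: 2.436 + 0.736 + 0.26 = 3.432.
Dividing the baseline by the relative clearance: 17 / 3.432 = 5.0 mg/L.

5.0 mg/L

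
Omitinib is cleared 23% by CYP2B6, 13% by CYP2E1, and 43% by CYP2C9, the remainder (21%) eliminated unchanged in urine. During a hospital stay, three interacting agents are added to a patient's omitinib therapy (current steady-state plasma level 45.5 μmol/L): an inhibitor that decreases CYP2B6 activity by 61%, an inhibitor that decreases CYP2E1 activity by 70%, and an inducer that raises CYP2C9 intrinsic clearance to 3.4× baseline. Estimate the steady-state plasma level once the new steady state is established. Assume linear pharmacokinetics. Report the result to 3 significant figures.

25.3 μmol/L

The CYP2B6 pathway (23% of clearance) is reduced to 0.39× activity: 0.23 × 0.39 = 0.0897.
The CYP2E1 pathway (13% of clearance) drops to 0.3× activity: 0.13 × 0.3 = 0.039.
The CYP2C9 pathway (43% of clearance) increases to 3.4× activity: 0.43 × 3.4 = 1.462.
Non-CYP routes (21%) are unchanged.
CL_new/CL_old = 0.0897 + 0.039 + 1.462 + 0.21 = 1.8007.
Dividing the baseline by the relative clearance: 45.5 / 1.8007 = 25.3 μmol/L.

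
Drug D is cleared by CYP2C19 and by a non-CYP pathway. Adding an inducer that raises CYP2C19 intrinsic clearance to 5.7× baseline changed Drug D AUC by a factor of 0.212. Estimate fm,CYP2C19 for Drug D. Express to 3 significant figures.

CL'/CL = 1 / 0.212 = 4.717
5.7·fm + (1 − fm) = 4.717
fm = (4.717 − 1) / (5.7 − 1) = 0.791

0.791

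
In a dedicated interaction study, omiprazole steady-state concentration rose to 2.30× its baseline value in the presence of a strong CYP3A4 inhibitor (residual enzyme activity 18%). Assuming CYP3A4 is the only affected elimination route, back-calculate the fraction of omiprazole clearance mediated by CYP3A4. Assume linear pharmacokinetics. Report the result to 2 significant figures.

CL'/CL = 1 / 2.30 = 0.4348
0.18·fm + (1 − fm) = 0.4348
fm = (0.4348 − 1) / (0.18 − 1) = 0.69

0.69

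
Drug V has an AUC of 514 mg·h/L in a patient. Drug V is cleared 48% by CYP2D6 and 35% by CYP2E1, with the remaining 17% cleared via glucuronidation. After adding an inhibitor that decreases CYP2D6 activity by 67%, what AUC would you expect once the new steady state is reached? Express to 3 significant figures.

The CYP2D6 pathway (48% of clearance) falls to 0.33× activity: 0.48 × 0.33 = 0.1584.
CYP2E1 (35%) and the residual 17% are unaffected.
CL_new/CL_old = 0.1584 + 0.35 + 0.17 = 0.6784.
With dosing unchanged, AUC scales as 1/CL: 514 / 0.6784 = 758 mg·h/L.

758 mg·h/L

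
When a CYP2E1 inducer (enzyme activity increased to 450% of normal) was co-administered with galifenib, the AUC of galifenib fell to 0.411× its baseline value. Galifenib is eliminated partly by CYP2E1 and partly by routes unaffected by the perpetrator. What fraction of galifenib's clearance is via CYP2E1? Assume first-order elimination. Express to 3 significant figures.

CL'/CL = 1 / 0.411 = 2.433
4.5·fm + (1 − fm) = 2.433
fm = (2.433 − 1) / (4.5 − 1) = 0.409

0.409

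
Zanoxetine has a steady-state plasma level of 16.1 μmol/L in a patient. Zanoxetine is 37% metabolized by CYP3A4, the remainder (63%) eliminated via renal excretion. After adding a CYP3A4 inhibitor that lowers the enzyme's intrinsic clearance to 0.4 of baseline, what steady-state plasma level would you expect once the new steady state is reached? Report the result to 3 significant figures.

CYP3A4: 0.37 × 0.4 = 0.148
Other: 0.63 (unchanged)
CL_new/CL_old = 0.148 + 0.63 = 0.778.
With dosing unchanged, steady-state plasma level scales as 1/CL: 16.1 / 0.778 = 20.7 μmol/L.

20.7 μmol/L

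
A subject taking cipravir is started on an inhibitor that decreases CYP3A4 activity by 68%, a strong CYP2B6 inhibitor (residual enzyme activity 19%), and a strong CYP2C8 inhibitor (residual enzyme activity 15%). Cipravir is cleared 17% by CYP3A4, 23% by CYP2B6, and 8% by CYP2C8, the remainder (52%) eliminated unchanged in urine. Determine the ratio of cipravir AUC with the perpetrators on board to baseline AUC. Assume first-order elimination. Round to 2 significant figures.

The CYP3A4 pathway (17% of clearance) drops to 0.32× activity: 0.17 × 0.32 = 0.0544.
The CYP2B6 pathway (23% of clearance) drops to 0.19× activity: 0.23 × 0.19 = 0.0437.
The CYP2C8 pathway (8% of clearance) is reduced to 0.15× activity: 0.08 × 0.15 = 0.012.
The remaining 52% of clearance is unaffected.
CL_new/CL_old = 0.0544 + 0.0437 + 0.012 + 0.52 = 0.6301.
Because AUC varies inversely with clearance, the combined effect is 1 / 0.6301 = 1.6.

1.6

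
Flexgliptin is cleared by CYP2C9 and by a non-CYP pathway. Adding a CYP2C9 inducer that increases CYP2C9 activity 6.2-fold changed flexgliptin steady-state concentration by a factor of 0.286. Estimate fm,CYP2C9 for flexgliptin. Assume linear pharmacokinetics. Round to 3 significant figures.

0.480

Call the CYP2C9 fraction fm. After the interaction, CL_new/CL_old = fm × 6.2 + (1 − fm).
Steady-state concentration ratio = 1 / (new CL fraction), so new CL fraction = 1 / 0.286 = 3.497.
fm × 6.2 + 1 − fm = 3.497  ⇒  fm × (6.2 − 1) = 2.497  ⇒  fm = 0.480.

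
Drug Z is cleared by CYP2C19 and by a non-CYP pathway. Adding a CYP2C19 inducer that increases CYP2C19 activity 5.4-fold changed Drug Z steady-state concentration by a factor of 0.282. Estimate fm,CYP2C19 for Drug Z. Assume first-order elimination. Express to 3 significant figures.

Call the CYP2C19 fraction fm. After the interaction, CL_new/CL_old = fm × 5.4 + (1 − fm).
Steady-state concentration ratio = 1 / (new CL fraction), so new CL fraction = 1 / 0.282 = 3.546.
fm × 5.4 + 1 − fm = 3.546  ⇒  fm × (5.4 − 1) = 2.546  ⇒  fm = 0.579.

0.579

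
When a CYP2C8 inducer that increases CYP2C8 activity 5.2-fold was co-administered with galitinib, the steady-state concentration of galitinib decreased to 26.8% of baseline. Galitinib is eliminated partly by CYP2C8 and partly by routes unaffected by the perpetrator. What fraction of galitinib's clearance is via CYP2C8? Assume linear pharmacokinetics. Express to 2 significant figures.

0.65

Call the CYP2C8 fraction fm. After the interaction, CL_new/CL_old = fm × 5.2 + (1 − fm).
Steady-state concentration ratio = 1 / (new CL fraction), so new CL fraction = 1 / 0.268 = 3.731.
fm × 5.2 + 1 − fm = 3.731  ⇒  fm × (5.2 − 1) = 2.731  ⇒  fm = 0.65.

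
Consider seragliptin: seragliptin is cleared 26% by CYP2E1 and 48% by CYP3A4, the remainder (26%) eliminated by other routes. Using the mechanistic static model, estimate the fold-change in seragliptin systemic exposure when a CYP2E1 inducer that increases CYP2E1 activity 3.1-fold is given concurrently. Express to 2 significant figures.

0.65

The CYP2E1 pathway (26% of clearance) increases to 3.1× activity: 0.26 × 3.1 = 0.806.
CYP3A4 (48%) and the residual 26% are unaffected.
CL_new/CL_old = 0.806 + 0.48 + 0.26 = 1.546.
Since systemic exposure ∝ 1/CL, the ratio is 1 / 1.546 = 0.65.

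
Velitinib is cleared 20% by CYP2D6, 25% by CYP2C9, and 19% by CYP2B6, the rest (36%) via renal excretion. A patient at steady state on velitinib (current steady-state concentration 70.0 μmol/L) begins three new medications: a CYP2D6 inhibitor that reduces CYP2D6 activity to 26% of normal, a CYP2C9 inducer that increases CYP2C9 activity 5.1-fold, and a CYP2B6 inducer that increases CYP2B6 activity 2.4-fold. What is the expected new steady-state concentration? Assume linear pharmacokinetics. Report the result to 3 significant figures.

32.7 μmol/L

The CYP2D6 pathway (20% of clearance) is reduced to 0.26× activity: 0.2 × 0.26 = 0.052.
The CYP2C9 pathway (25% of clearance) rises to 5.1× activity: 0.25 × 5.1 = 1.275.
The CYP2B6 pathway (19% of clearance) is boosted to 2.4× activity: 0.19 × 2.4 = 0.456.
The remaining 36% of clearance is unaffected.
New clearance relative to baseline: 0.052 + 1.275 + 0.456 + 0.36 = 2.143.
Dividing the baseline by the relative clearance: 70.0 / 2.143 = 32.7 μmol/L.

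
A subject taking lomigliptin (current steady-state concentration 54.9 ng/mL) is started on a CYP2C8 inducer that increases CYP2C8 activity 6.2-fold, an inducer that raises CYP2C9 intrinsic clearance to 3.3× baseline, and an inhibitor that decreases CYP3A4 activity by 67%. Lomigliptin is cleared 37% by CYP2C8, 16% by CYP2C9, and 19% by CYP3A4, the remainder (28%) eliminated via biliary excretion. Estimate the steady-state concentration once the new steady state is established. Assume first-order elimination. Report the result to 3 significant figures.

The CYP2C8 pathway (37% of clearance) is boosted to 6.2× activity: 0.37 × 6.2 = 2.294.
The CYP2C9 pathway (16% of clearance) rises to 3.3× activity: 0.16 × 3.3 = 0.528.
The CYP3A4 pathway (19% of clearance) is reduced to 0.33× activity: 0.19 × 0.33 = 0.0627.
Non-CYP routes (28%) are unchanged.
CL_new/CL_old = 2.294 + 0.528 + 0.0627 + 0.28 = 3.1647.
New steady-state concentration = 54.9 / 3.1647 = 17.3 ng/mL (concentration scales inversely with clearance).

17.3 ng/mL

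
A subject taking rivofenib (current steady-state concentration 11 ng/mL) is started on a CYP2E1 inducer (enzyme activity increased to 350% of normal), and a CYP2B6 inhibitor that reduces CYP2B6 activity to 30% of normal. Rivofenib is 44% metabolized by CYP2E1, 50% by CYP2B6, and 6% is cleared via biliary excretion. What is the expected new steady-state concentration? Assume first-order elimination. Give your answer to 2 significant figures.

CYP2E1: 0.44 × 3.5 = 1.54
CYP2B6: 0.5 × 0.3 = 0.15
Other: 0.06 (unchanged)
New clearance relative to baseline: 1.54 + 0.15 + 0.06 = 1.75.
Steady-state concentration ∝ 1/CL: new value = 11 / 1.75 = 6.3 ng/mL.

6.3 ng/mL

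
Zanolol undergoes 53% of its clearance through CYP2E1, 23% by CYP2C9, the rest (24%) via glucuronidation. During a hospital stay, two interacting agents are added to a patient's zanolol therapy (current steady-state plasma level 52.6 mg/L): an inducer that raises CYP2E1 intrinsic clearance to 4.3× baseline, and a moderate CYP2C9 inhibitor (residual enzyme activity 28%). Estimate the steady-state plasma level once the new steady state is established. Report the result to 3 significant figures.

20.4 mg/L

The CYP2E1 pathway (53% of clearance) rises to 4.3× activity: 0.53 × 4.3 = 2.279.
The CYP2C9 pathway (23% of clearance) drops to 0.28× activity: 0.23 × 0.28 = 0.0644.
The remaining 24% of clearance is unaffected.
CL_new/CL_old = 2.279 + 0.0644 + 0.24 = 2.5834.
New steady-state plasma level = 52.6 / 2.5834 = 20.4 mg/L (concentration scales inversely with clearance).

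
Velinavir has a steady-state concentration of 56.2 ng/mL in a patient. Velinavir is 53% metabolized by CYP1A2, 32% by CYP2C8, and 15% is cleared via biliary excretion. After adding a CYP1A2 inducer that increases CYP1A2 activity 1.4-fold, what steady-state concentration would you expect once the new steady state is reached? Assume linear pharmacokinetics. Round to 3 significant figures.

The CYP1A2 pathway (53% of clearance) increases to 1.4× activity: 0.53 × 1.4 = 0.742.
CYP2C8 (32%) and the residual 15% are unaffected.
Relative clearance = 0.742 + 0.32 + 0.15 = 1.212.
With dosing unchanged, steady-state concentration scales as 1/CL: 56.2 / 1.212 = 46.4 ng/mL.

46.4 ng/mL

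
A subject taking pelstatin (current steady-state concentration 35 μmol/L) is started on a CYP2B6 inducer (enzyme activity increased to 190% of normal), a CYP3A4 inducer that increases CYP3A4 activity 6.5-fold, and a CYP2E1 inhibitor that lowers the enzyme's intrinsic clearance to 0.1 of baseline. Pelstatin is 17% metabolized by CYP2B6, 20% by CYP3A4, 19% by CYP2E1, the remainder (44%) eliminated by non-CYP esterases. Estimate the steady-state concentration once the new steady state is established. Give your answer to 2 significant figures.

CYP2B6: 0.17 × 1.9 = 0.323
CYP3A4: 0.2 × 6.5 = 1.3
CYP2E1: 0.19 × 0.1 = 0.019
Other: 0.44 (unchanged)
CL_new/CL_old = 0.323 + 1.3 + 0.019 + 0.44 = 2.082.
New steady-state concentration = 35 / 2.082 = 17 μmol/L (concentration scales inversely with clearance).

17 μmol/L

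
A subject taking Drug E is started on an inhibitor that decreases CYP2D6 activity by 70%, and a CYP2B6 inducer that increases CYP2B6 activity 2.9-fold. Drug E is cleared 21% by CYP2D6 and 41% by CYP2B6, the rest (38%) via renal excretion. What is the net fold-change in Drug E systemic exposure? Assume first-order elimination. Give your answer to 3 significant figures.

CYP2D6: 0.21 × 0.3 = 0.063
CYP2B6: 0.41 × 2.9 = 1.189
Other: 0.38 (unchanged)
New clearance relative to baseline: 0.063 + 1.189 + 0.38 = 1.632.
Systemic exposure ∝ 1/CL: fold-change = 1 / 1.632 = 0.613.

0.613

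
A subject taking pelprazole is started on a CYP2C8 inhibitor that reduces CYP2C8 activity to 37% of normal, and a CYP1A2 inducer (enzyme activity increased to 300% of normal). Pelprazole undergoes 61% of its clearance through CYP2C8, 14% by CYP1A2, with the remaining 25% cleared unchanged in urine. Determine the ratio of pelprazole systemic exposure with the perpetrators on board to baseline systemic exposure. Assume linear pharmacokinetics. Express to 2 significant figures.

1.1

CYP2C8: 0.61 × 0.37 = 0.2257
CYP1A2: 0.14 × 3 = 0.42
Other: 0.25 (unchanged)
Relative clearance = 0.2257 + 0.42 + 0.25 = 0.8957.
Because systemic exposure varies inversely with clearance, the combined effect is 1 / 0.8957 = 1.1.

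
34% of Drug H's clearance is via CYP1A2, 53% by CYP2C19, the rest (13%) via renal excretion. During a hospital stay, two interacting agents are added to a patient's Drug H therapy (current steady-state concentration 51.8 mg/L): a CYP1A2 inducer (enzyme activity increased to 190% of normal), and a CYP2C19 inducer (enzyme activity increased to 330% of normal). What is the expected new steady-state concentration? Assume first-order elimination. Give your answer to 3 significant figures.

The CYP1A2 pathway (34% of clearance) rises to 1.9× activity: 0.34 × 1.9 = 0.646.
The CYP2C19 pathway (53% of clearance) increases to 3.3× activity: 0.53 × 3.3 = 1.749.
Non-CYP routes (13%) are unchanged.
New clearance relative to baseline: 0.646 + 1.749 + 0.13 = 2.525.
New steady-state concentration = 51.8 / 2.525 = 20.5 mg/L (concentration scales inversely with clearance).

20.5 mg/L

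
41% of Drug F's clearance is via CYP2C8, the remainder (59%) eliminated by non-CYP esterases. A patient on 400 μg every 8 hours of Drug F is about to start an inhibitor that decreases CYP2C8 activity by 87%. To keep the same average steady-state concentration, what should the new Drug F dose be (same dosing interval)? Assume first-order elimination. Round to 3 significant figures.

257 μg

CYP2C8: 0.41 × 0.13 = 0.0533
Other: 0.59 (unchanged)
Relative clearance = 0.0533 + 0.59 = 0.6433.
Exposure is unchanged when dose changes in proportion to clearance. New dose = 400 μg × 0.6433 = 257 μg.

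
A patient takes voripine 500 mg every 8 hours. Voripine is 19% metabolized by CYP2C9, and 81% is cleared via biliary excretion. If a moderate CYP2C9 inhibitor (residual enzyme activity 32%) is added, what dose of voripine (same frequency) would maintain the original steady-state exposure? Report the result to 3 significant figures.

435 mg

The CYP2C9 pathway (19% of clearance) drops to 0.32× activity: 0.19 × 0.32 = 0.0608.
The remaining 81% of clearance is unaffected.
Relative clearance = 0.0608 + 0.81 = 0.8708.
Css,avg = (dose rate)/CL, so holding Css fixed requires dose ∝ CL: 500 × 0.8708 = 435 mg.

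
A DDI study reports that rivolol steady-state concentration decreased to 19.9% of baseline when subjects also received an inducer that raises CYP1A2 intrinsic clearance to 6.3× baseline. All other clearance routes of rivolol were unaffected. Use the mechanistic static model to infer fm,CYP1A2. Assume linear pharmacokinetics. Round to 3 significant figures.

0.759

CL'/CL = 1 / 0.199 = 5.025
6.3·fm + (1 − fm) = 5.025
fm = (5.025 − 1) / (6.3 − 1) = 0.759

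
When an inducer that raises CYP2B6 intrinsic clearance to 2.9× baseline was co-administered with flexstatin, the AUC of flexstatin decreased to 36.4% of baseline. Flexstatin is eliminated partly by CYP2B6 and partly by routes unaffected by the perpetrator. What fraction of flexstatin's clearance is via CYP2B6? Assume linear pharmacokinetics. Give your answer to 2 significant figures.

0.92

Let fm be the CYP2B6 fraction. New clearance relative to baseline = fm × 2.9 + (1 − fm).
AUC ratio = 1 / (new CL fraction), so new CL fraction = 1 / 0.364 = 2.747.
fm × 2.9 + 1 − fm = 2.747  ⇒  fm × (2.9 − 1) = 1.747  ⇒  fm = 0.92.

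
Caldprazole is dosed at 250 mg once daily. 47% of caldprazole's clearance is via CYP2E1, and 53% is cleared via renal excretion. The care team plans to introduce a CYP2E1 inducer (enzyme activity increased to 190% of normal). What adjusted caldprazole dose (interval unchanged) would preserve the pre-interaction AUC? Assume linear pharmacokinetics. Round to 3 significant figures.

The CYP2E1 pathway (47% of clearance) rises to 1.9× activity: 0.47 × 1.9 = 0.893.
Non-CYP routes (53%) are unchanged.
Relative clearance = 0.893 + 0.53 = 1.423.
Css,avg = (dose rate)/CL, so holding Css fixed requires dose ∝ CL: 250 × 1.423 = 356 mg.

356 mg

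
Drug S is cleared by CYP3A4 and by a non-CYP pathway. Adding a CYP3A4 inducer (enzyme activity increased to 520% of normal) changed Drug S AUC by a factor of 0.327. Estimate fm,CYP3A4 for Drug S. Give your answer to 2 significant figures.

CL'/CL = 1 / 0.327 = 3.058
5.2·fm + (1 − fm) = 3.058
fm = (3.058 − 1) / (5.2 − 1) = 0.49

0.49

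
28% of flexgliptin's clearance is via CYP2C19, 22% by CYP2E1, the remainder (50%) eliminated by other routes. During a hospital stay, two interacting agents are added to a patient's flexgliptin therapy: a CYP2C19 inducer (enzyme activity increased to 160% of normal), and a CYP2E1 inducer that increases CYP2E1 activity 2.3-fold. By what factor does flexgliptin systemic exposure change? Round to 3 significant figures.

0.688

The CYP2C19 pathway (28% of clearance) is boosted to 1.6× activity: 0.28 × 1.6 = 0.448.
The CYP2E1 pathway (22% of clearance) rises to 2.3× activity: 0.22 × 2.3 = 0.506.
The remaining 50% of clearance is unaffected.
New clearance relative to baseline: 0.448 + 0.506 + 0.5 = 1.454.
Because systemic exposure varies inversely with clearance, the combined effect is 1 / 1.454 = 0.688.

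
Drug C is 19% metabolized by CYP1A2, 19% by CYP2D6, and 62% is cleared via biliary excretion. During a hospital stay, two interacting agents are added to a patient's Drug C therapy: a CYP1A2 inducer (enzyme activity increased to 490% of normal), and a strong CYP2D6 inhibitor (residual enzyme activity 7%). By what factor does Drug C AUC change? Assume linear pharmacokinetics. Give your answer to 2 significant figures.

0.64

CYP1A2: 0.19 × 4.9 = 0.931
CYP2D6: 0.19 × 0.07 = 0.0133
Other: 0.62 (unchanged)
CL_new/CL_old = 0.931 + 0.0133 + 0.62 = 1.5643.
Net AUC ratio = 1 / 1.5643 = 0.64.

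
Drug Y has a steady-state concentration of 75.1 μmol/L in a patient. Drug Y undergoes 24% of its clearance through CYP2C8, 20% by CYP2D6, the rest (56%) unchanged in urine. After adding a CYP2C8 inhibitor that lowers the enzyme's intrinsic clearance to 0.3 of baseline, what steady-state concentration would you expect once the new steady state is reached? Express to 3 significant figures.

90.3 μmol/L

The CYP2C8 pathway (24% of clearance) is reduced to 0.3× activity: 0.24 × 0.3 = 0.072.
CYP2D6 (20%) and the residual 56% are unaffected.
CL_new/CL_old = 0.072 + 0.2 + 0.56 = 0.832.
With dosing unchanged, steady-state concentration scales as 1/CL: 75.1 / 0.832 = 90.3 μmol/L.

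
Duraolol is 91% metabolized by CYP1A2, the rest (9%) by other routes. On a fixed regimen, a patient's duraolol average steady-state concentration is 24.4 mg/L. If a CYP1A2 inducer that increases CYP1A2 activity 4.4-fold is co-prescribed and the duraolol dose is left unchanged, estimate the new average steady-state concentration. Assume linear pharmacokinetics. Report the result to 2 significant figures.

The CYP1A2 pathway (91% of clearance) increases to 4.4× activity: 0.91 × 4.4 = 4.004.
Non-CYP routes (9%) are unchanged.
New clearance relative to baseline: 4.004 + 0.09 = 4.094.
Average steady-state concentration ∝ 1/CL, so new value = 24.4 / 4.094 = 6.0 mg/L.

6.0 mg/L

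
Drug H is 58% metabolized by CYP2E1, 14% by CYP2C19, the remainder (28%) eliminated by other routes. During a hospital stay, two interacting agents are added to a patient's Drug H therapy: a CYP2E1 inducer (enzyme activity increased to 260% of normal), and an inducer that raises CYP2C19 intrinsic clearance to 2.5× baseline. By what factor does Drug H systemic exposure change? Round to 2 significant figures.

0.47

CYP2E1: 0.58 × 2.6 = 1.508
CYP2C19: 0.14 × 2.5 = 0.35
Other: 0.28 (unchanged)
New clearance relative to baseline: 1.508 + 0.35 + 0.28 = 2.138.
Net systemic exposure ratio = 1 / 2.138 = 0.47.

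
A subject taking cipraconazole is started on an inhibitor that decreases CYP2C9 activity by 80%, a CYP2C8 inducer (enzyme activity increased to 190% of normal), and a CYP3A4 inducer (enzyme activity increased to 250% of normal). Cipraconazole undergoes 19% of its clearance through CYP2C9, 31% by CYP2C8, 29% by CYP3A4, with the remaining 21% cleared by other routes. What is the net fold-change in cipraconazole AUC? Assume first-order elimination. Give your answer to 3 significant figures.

0.640

CYP2C9: 0.19 × 0.2 = 0.038
CYP2C8: 0.31 × 1.9 = 0.589
CYP3A4: 0.29 × 2.5 = 0.725
Other: 0.21 (unchanged)
New clearance relative to baseline: 0.038 + 0.589 + 0.725 + 0.21 = 1.562.
Because AUC varies inversely with clearance, the combined effect is 1 / 1.562 = 0.640.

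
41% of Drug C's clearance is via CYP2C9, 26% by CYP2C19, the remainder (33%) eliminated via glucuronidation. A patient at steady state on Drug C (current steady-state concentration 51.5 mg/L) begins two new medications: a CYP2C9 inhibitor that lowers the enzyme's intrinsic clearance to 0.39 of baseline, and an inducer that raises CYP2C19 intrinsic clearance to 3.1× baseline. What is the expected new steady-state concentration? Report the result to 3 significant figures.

39.7 mg/L

The CYP2C9 pathway (41% of clearance) drops to 0.39× activity: 0.41 × 0.39 = 0.1599.
The CYP2C19 pathway (26% of clearance) is boosted to 3.1× activity: 0.26 × 3.1 = 0.806.
Non-CYP routes (33%) are unchanged.
Relative clearance = 0.1599 + 0.806 + 0.33 = 1.2959.
New steady-state concentration = 51.5 / 1.2959 = 39.7 mg/L (concentration scales inversely with clearance).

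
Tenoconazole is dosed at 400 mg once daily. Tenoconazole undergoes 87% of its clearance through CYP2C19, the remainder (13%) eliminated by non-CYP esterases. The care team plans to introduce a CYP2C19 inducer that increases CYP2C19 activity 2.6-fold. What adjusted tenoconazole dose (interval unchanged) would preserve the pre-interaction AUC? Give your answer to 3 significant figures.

957 mg

CYP2C19: 0.87 × 2.6 = 2.262
Other: 0.13 (unchanged)
New clearance relative to baseline: 2.262 + 0.13 = 2.392.
Css,avg = (dose rate)/CL, so holding Css fixed requires dose ∝ CL: 400 × 2.392 = 957 mg.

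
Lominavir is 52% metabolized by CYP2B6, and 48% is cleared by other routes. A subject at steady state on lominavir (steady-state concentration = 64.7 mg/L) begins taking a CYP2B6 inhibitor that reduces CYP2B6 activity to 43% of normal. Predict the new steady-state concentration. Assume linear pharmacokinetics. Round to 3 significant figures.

92.0 mg/L

CYP2B6: 0.52 × 0.43 = 0.2236
Other: 0.48 (unchanged)
CL_new/CL_old = 0.2236 + 0.48 = 0.7036.
Steady-state concentration ∝ 1/CL, so new value = 64.7 / 0.7036 = 92.0 mg/L.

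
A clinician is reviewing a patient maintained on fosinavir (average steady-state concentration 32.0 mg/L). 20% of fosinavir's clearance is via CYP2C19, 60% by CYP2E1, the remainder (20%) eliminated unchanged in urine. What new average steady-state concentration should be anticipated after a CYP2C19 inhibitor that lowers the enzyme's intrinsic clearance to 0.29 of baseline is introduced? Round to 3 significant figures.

37.3 mg/L

CYP2C19: 0.2 × 0.29 = 0.058
CYP2E1: 0.6 (unchanged)
Other: 0.2 (unchanged)
CL_new/CL_old = 0.058 + 0.6 + 0.2 = 0.858.
New average steady-state concentration = baseline ÷ relative clearance = 32.0 / 0.858 = 37.3 mg/L.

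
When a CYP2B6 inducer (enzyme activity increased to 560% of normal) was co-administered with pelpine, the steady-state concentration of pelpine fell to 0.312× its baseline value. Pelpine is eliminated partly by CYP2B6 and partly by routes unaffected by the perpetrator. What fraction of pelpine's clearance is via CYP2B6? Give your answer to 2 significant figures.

Let x = fm,CYP2B6. Because steady-state concentration ∝ 1/CL, relative clearance rose to 1/0.312 = 3.205.
Setting x·5.6 + (1 − x) = 3.205 and solving: x = (3.205 − 1)/(5.6 − 1) = 0.48.

0.48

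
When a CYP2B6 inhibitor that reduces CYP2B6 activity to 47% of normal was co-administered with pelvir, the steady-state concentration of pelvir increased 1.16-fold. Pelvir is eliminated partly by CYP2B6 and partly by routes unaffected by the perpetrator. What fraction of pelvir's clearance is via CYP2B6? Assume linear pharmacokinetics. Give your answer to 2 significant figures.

CL'/CL = 1 / 1.16 = 0.8621
0.47·fm + (1 − fm) = 0.8621
fm = (0.8621 − 1) / (0.47 − 1) = 0.26

0.26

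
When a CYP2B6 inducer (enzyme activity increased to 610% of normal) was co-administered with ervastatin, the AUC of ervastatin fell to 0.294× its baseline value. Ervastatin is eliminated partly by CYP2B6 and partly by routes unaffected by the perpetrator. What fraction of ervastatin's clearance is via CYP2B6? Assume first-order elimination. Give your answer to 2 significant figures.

0.47

CL'/CL = 1 / 0.294 = 3.401
6.1·fm + (1 − fm) = 3.401
fm = (3.401 − 1) / (6.1 − 1) = 0.47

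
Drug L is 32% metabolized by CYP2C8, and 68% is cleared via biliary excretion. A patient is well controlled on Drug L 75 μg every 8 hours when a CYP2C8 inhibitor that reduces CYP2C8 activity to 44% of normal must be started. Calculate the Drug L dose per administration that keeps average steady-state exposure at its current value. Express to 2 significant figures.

The CYP2C8 pathway (32% of clearance) is reduced to 0.44× activity: 0.32 × 0.44 = 0.1408.
Non-CYP routes (68%) are unchanged.
Relative clearance = 0.1408 + 0.68 = 0.8208.
Exposure is unchanged when dose changes in proportion to clearance. New dose = 75 μg × 0.8208 = 62 μg.

62 μg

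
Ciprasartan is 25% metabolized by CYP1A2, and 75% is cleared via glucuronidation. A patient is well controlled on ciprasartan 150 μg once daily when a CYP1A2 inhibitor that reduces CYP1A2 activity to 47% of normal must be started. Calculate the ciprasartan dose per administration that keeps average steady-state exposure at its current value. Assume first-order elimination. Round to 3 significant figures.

CYP1A2: 0.25 × 0.47 = 0.1175
Other: 0.75 (unchanged)
Relative clearance = 0.1175 + 0.75 = 0.8675.
Exposure is unchanged when dose changes in proportion to clearance. New dose = 150 μg × 0.8675 = 130 μg.

130 μg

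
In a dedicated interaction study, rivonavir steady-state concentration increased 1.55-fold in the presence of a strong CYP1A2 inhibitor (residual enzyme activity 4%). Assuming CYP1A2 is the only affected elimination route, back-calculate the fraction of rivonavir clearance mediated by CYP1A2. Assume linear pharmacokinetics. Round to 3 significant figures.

0.370

Call the CYP1A2 fraction fm. After the interaction, CL_new/CL_old = fm × 0.04 + (1 − fm).
Steady-state concentration ratio = 1 / (new CL fraction), so new CL fraction = 1 / 1.55 = 0.6452.
fm × 0.04 + 1 − fm = 0.6452  ⇒  fm × (0.04 − 1) = −0.3548  ⇒  fm = 0.370.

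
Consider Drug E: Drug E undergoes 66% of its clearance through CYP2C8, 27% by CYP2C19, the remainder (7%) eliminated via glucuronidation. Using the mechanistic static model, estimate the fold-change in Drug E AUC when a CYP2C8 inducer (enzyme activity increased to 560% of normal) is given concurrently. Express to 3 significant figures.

The CYP2C8 pathway (66% of clearance) increases to 5.6× activity: 0.66 × 5.6 = 3.696.
CYP2C19 (27%) and the residual 7% are unaffected.
New clearance relative to baseline: 3.696 + 0.27 + 0.07 = 4.036.
AUC ratio = CL_old/CL_new = 1 / 4.036 = 0.248.

0.248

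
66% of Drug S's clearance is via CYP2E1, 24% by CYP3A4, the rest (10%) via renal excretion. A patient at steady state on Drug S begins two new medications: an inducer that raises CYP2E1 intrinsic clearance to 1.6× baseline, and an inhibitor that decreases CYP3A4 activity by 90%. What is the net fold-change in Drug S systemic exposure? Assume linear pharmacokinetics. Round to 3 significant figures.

The CYP2E1 pathway (66% of clearance) is boosted to 1.6× activity: 0.66 × 1.6 = 1.056.
The CYP3A4 pathway (24% of clearance) falls to 0.1× activity: 0.24 × 0.1 = 0.024.
Non-CYP routes (10%) are unchanged.
Relative clearance = 1.056 + 0.024 + 0.1 = 1.18.
Net systemic exposure ratio = 1 / 1.18 = 0.847.

0.847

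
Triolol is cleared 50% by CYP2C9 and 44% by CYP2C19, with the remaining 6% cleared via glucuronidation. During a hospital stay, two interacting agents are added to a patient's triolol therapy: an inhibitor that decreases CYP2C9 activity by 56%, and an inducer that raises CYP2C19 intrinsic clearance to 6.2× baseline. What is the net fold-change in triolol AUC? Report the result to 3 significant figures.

The CYP2C9 pathway (50% of clearance) is reduced to 0.44× activity: 0.5 × 0.44 = 0.22.
The CYP2C19 pathway (44% of clearance) rises to 6.2× activity: 0.44 × 6.2 = 2.728.
Non-CYP routes (6%) are unchanged.
CL_new/CL_old = 0.22 + 2.728 + 0.06 = 3.008.
Net AUC ratio = 1 / 3.008 = 0.332.

0.332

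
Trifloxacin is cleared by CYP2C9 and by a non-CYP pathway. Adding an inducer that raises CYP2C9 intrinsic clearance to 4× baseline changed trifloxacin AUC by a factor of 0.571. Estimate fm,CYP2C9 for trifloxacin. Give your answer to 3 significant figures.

Write x for the fraction cleared via CYP2C9. The observed AUC change means clearance rose to 1/0.571 = 1.751 of baseline.
Setting x·4 + (1 − x) = 1.751 and solving: x = (1.751 − 1)/(4 − 1) = 0.250.

0.250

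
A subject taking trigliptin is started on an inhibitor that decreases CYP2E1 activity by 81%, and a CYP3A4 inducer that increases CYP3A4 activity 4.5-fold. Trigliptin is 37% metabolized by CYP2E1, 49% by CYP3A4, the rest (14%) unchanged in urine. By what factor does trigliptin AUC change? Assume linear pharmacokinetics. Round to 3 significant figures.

0.414

CYP2E1: 0.37 × 0.19 = 0.0703
CYP3A4: 0.49 × 4.5 = 2.205
Other: 0.14 (unchanged)
Relative clearance = 0.0703 + 2.205 + 0.14 = 2.4153.
Net AUC ratio = 1 / 2.4153 = 0.414.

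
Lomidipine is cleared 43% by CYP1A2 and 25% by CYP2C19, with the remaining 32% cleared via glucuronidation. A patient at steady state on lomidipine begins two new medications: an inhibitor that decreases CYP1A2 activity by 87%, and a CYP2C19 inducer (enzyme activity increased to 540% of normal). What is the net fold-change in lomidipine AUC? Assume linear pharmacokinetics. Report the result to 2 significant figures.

CYP1A2: 0.43 × 0.13 = 0.0559
CYP2C19: 0.25 × 5.4 = 1.35
Other: 0.32 (unchanged)
CL_new/CL_old = 0.0559 + 1.35 + 0.32 = 1.7259.
AUC ∝ 1/CL: fold-change = 1 / 1.7259 = 0.58.

0.58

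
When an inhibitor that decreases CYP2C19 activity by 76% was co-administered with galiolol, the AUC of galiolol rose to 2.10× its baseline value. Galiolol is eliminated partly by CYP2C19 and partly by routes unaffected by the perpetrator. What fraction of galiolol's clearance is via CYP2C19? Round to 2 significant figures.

0.69

CL'/CL = 1 / 2.10 = 0.4762
0.24·fm + (1 − fm) = 0.4762
fm = (0.4762 − 1) / (0.24 − 1) = 0.69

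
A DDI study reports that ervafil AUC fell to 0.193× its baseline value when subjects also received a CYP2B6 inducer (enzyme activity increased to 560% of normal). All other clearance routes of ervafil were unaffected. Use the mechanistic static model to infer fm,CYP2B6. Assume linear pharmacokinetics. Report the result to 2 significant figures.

0.91

Let x = fm,CYP2B6. Because AUC ∝ 1/CL, relative clearance rose to 1/0.193 = 5.181.
Only the CYP2B6 route changed, so 5.181 = x·5.6 + (1 − x), giving x = 0.91.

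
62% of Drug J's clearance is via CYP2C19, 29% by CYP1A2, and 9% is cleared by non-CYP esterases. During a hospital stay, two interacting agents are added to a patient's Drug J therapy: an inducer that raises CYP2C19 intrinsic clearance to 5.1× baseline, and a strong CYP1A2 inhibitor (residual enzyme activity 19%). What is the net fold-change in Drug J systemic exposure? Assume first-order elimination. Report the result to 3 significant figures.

The CYP2C19 pathway (62% of clearance) increases to 5.1× activity: 0.62 × 5.1 = 3.162.
The CYP1A2 pathway (29% of clearance) is reduced to 0.19× activity: 0.29 × 0.19 = 0.0551.
Non-CYP routes (9%) are unchanged.
New clearance relative to baseline: 3.162 + 0.0551 + 0.09 = 3.3071.
Because systemic exposure varies inversely with clearance, the combined effect is 1 / 3.3071 = 0.302.

0.302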